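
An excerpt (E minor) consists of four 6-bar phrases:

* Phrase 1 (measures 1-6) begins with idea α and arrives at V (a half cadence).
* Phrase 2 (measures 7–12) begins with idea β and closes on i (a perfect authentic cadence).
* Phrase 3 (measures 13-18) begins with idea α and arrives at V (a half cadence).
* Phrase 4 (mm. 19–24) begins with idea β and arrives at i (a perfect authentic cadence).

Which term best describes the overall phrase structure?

repeated period

The cadence pattern HC–PAC–HC–PAC is weak–strong twice, and phrases 3–4 restate phrases 1–2: a period heard twice, not a double period (which would end weakly at phrase 2).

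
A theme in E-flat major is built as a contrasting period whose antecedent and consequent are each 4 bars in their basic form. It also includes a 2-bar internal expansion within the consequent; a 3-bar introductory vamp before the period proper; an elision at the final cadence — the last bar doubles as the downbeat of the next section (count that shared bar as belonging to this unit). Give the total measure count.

Basic contrasting period: 4 + 4 = 8 bars.
8 (basic form) + 2 (internal expansion) + 3 (introduction) = 13.
The elision shares a bar with the next section but does not change this unit's count.

13 measures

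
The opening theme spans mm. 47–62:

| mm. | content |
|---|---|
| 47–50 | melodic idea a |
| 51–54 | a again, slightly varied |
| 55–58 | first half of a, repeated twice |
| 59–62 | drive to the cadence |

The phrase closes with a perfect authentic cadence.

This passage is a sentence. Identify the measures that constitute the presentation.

The presentation of a sentence is the basic idea (bars 47–50) plus its repetition (measures 51–54); the presentation is therefore mm. 47-54.

measures 47–54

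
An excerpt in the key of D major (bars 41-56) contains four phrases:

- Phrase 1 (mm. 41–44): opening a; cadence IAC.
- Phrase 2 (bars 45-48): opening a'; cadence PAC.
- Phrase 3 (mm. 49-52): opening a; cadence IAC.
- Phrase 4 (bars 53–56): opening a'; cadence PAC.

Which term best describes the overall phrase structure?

The cadence pattern IAC–PAC–IAC–PAC is weak–strong twice, and phrases 3–4 restate phrases 1–2: a period heard twice, not a double period (which would end weakly at phrase 2).

repeated period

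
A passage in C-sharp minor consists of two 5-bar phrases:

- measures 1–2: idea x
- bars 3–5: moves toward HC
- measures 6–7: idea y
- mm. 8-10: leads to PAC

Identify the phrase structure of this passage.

contrasting period

Phrase 1 ends with a half cadence (weaker) and phrase 2 with a perfect authentic cadence (stronger): antecedent + consequent = a period.
The two phrases open with different material (x / y), so the period is contrasting.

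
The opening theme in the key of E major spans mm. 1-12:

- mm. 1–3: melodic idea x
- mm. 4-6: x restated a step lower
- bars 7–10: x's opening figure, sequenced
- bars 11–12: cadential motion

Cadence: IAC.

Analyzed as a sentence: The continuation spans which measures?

measures 7–12

After the presentation (measures 1-6), the continuation covers the fragmentation through the cadence: mm. 7–12.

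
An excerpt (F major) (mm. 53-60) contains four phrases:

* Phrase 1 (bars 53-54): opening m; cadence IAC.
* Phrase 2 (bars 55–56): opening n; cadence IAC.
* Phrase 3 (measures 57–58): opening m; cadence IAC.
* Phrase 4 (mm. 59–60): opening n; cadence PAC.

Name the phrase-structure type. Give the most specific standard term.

Four phrases in two halves: the first half (measures 53–56) ends with an imperfect authentic cadence, the second (measures 57-60) with a perfect authentic cadence — a large antecedent–consequent pair, i.e. a double period.
Phrase 3 begins with the same material as phrase 1, making it parallel.

parallel double period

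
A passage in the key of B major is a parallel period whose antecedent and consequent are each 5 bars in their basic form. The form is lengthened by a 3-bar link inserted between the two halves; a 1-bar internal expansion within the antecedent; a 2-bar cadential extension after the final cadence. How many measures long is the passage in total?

16 measures

Basic parallel period: 5 + 5 = 10 bars.
10 (basic form) + 3 (link) + 1 (internal expansion) + 2 (cadential extension) = 16.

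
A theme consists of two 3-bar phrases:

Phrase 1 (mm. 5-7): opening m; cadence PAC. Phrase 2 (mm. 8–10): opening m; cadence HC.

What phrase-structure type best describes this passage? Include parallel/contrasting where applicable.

The second phrase closes with a half cadence, which is not stronger than the first phrase's perfect authentic cadence; without a weak→strong cadential pair there is no antecedent–consequent relationship, so this is a phrase group rather than a period.

phrase group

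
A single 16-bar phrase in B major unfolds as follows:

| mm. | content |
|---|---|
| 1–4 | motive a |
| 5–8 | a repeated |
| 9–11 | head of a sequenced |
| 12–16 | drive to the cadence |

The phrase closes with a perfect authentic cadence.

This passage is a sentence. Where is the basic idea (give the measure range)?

measures 1–4

The presentation of a sentence is the basic idea (mm. 1–4) plus its repetition (measures 5-8); the basic idea is therefore mm. 1–4.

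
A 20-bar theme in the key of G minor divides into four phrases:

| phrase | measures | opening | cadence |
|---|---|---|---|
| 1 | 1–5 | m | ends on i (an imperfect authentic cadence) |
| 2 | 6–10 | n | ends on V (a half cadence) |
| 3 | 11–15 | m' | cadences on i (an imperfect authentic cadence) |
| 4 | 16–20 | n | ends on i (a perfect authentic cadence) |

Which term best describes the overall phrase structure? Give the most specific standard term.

Four phrases in two halves: the first half (measures 1-10) ends with a half cadence, the second (measures 11-20) with a perfect authentic cadence — a large antecedent–consequent pair, i.e. a double period.
Phrase 3 begins with the same material as phrase 1, making it parallel.

parallel double period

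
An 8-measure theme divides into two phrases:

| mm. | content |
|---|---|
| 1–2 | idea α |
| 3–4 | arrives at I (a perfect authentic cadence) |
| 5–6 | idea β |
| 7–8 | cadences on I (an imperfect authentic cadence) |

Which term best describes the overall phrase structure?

The second phrase closes with an imperfect authentic cadence, which is not stronger than the first phrase's perfect authentic cadence; without a weak→strong cadential pair there is no antecedent–consequent relationship, so this is a phrase group rather than a period.

phrase group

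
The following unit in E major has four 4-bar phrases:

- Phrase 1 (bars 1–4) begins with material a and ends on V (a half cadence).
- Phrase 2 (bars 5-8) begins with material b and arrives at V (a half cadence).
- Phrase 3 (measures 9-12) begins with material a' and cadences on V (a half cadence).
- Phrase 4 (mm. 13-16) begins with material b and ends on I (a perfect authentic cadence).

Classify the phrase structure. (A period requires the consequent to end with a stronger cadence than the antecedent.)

parallel double period

Four phrases in two halves: the first half (mm. 1–8) ends with a half cadence, the second (mm. 9-16) with a perfect authentic cadence — a large antecedent–consequent pair, i.e. a double period.
Phrase 3 begins with the same material as phrase 1, making it parallel.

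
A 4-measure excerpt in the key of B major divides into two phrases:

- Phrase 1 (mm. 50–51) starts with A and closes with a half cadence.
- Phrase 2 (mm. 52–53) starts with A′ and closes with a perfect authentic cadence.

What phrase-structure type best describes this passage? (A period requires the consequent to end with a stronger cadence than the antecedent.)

Phrase 1 ends with a half cadence (weaker) and phrase 2 with a perfect authentic cadence (stronger): antecedent + consequent = a period.
The two phrases open with the same material (A / A′), so the period is parallel.

parallel period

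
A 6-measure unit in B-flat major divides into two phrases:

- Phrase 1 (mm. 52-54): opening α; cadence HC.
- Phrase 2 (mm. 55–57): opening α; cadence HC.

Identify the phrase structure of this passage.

Both phrases have the same opening (α) and the same cadence (half cadence): the second is a restatement, not a consequent, so this is a repeated phrase rather than a period.

repeated phrase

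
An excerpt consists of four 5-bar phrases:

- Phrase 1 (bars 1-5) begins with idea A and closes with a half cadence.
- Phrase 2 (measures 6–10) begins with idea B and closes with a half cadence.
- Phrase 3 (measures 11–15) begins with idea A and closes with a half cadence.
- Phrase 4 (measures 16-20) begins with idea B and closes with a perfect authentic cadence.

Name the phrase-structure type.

Four phrases in two halves: the first half (mm. 1–10) ends with a half cadence, the second (bars 11–20) with a perfect authentic cadence — a large antecedent–consequent pair, i.e. a double period.
Phrase 3 begins with the same material as phrase 1, making it parallel.

parallel double period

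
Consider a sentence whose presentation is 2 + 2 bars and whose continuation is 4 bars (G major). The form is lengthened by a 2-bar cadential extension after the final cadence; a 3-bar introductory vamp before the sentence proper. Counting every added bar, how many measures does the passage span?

Basic sentence: 2 + 2 + 4 = 8 bars.
8 (basic form) + 2 (cadential extension) + 3 (introduction) = 13.

13 measures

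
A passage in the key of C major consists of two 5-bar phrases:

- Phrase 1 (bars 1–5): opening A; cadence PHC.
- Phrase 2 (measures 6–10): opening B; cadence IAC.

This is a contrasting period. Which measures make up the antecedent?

measures 1–5

The phrase ending with the weaker cadence (Phrygian half cadence) is the antecedent; the one ending more conclusively (imperfect authentic cadence) is the consequent. The antecedent is measures 1–5.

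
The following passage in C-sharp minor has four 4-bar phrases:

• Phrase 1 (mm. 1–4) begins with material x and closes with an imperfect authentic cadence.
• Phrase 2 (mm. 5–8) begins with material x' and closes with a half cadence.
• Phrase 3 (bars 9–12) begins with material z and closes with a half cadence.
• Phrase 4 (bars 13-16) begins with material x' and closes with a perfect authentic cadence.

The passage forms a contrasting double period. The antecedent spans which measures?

In a double period the four phrases pair into a large antecedent (phrases 1–2, ending half cadence) and a large consequent (phrases 3–4, ending perfect authentic cadence). The antecedent spans mm. 1–8.

measures 1–8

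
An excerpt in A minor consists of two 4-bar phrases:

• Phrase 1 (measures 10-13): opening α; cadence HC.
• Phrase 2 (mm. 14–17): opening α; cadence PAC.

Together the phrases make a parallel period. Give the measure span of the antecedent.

The phrase ending with the weaker cadence (half cadence) is the antecedent; the one ending more conclusively (perfect authentic cadence) is the consequent. The antecedent is measures 10–13.

measures 10–13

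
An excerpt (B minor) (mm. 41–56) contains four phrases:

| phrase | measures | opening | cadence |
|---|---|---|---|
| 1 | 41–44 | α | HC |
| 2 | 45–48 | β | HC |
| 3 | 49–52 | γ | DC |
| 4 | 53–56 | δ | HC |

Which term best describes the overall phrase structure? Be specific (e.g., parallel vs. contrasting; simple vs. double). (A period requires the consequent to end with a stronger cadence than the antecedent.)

Phrase 4 ends with a half cadence, no stronger than phrase 2's half cadence, so the four phrases do not form a double period; nor do phrases 3–4 duplicate 1–2, so it is not a repeated period. With no phrase reaching a conclusive cadence, the passage is a phrase group.

phrase group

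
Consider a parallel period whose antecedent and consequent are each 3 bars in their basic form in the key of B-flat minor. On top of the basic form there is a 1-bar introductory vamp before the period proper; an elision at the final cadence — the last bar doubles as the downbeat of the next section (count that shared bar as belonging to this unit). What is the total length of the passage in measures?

7 measures

Basic parallel period: 3 + 3 = 6 bars.
6 (basic form) + 1 (introduction) = 7.
The elision shares a bar with the next section but does not change this unit's count.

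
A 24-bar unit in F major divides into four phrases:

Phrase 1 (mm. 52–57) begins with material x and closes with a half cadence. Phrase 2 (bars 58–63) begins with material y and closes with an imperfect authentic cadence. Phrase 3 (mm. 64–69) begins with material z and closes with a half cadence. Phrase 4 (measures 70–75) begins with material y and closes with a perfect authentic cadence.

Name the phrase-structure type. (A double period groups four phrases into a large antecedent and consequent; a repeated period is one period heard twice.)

contrasting double period

Four phrases in two halves: the first half (mm. 52–63) ends with an imperfect authentic cadence, the second (measures 64-75) with a perfect authentic cadence — a large antecedent–consequent pair, i.e. a double period.
Phrase 3 begins with different material from phrase 1, making it contrasting.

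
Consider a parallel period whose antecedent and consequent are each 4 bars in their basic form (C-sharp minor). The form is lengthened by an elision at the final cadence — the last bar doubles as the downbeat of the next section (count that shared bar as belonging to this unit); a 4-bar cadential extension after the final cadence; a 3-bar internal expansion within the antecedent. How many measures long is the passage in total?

15 measures

Basic parallel period: 4 + 4 = 8 bars.
8 (basic form) + 4 (cadential extension) + 3 (internal expansion) = 15.
The elision shares a bar with the next section but does not change this unit's count.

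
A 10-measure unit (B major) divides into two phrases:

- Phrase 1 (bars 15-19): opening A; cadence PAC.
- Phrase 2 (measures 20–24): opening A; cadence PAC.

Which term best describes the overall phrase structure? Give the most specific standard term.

Both phrases have the same opening (A) and the same cadence (perfect authentic cadence): the second is a restatement, not a consequent, so this is a repeated phrase rather than a period.

repeated phrase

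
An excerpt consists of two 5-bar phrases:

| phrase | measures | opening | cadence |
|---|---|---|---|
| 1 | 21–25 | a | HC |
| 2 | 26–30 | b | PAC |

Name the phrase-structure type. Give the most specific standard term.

Phrase 1 ends with a half cadence (weaker) and phrase 2 with a perfect authentic cadence (stronger): antecedent + consequent = a period.
The two phrases open with different material (a / b), so the period is contrasting.

contrasting period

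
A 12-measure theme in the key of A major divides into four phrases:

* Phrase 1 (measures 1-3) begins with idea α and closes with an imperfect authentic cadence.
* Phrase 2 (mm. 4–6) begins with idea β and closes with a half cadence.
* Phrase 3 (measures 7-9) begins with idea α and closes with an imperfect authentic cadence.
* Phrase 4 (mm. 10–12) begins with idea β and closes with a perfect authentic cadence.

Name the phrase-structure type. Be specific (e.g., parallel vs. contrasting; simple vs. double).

Four phrases in two halves: the first half (mm. 1-6) ends with a half cadence, the second (mm. 7-12) with a perfect authentic cadence — a large antecedent–consequent pair, i.e. a double period.
Phrase 3 begins with the same material as phrase 1, making it parallel.

parallel double period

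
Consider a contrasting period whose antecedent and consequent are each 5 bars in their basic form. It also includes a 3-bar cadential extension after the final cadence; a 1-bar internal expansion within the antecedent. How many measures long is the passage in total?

14 measures

Basic contrasting period: 5 + 5 = 10 bars.
10 (basic form) + 3 (cadential extension) + 1 (internal expansion) = 14.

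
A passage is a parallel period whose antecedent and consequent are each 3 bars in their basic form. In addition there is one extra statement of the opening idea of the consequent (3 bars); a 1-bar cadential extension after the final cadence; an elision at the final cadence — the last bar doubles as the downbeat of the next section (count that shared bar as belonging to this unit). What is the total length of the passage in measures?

Basic parallel period: 3 + 3 = 6 bars.
6 (basic form) + 3 (extra statement) + 1 (cadential extension) = 10.
The elision shares a bar with the next section but does not change this unit's count.

10 measures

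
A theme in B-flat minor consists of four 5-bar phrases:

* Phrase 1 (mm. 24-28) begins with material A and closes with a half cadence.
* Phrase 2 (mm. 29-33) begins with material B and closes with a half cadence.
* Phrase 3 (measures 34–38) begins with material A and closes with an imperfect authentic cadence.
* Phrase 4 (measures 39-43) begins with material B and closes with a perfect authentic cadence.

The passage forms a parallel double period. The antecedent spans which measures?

measures 24–33

In a double period the four phrases pair into a large antecedent (phrases 1–2, ending half cadence) and a large consequent (phrases 3–4, ending perfect authentic cadence). The antecedent spans bars 24–33.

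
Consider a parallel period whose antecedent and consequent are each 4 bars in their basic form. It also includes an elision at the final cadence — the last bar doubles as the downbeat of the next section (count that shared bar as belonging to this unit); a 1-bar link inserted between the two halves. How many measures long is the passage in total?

Basic parallel period: 4 + 4 = 8 bars.
8 (basic form) + 1 (link) = 9.
The elision shares a bar with the next section but does not change this unit's count.

9 measures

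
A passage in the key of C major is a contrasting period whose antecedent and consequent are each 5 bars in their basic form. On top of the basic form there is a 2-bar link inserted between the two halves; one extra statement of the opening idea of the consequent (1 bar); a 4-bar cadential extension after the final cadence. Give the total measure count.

Basic contrasting period: 5 + 5 = 10 bars.
10 (basic form) + 2 (link) + 1 (extra statement) + 4 (cadential extension) = 17.

17 measures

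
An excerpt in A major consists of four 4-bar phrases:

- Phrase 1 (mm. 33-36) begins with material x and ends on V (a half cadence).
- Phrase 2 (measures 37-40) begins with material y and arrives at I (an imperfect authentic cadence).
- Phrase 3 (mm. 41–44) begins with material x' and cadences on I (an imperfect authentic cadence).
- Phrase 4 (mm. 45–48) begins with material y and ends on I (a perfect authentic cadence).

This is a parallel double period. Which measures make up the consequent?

In a double period the first pair of phrases (ending imperfect authentic cadence) is the large antecedent and the second pair (ending perfect authentic cadence) is the large consequent; the consequent is measures 41–48.

measures 41–48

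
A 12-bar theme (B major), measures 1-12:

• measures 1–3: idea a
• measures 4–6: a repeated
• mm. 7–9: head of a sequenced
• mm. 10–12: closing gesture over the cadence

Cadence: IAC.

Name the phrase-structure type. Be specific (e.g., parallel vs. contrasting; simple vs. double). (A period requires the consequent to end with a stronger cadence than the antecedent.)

Basic idea (bars 1–3) + its repetition (bars 4–6) form the presentation; fragmentation and cadence (mm. 7–12) form the continuation — the 12-bar whole is a sentence.

sentence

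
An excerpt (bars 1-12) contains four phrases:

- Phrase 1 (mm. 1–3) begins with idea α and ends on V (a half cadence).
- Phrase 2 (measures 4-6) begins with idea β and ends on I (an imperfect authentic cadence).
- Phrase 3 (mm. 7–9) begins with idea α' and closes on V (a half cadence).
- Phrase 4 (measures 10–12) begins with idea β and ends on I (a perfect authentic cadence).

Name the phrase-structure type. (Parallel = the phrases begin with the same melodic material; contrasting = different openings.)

parallel double period

Four phrases in two halves: the first half (bars 1–6) ends with an imperfect authentic cadence, the second (measures 7–12) with a perfect authentic cadence — a large antecedent–consequent pair, i.e. a double period.
Phrase 3 begins with the same material as phrase 1, making it parallel.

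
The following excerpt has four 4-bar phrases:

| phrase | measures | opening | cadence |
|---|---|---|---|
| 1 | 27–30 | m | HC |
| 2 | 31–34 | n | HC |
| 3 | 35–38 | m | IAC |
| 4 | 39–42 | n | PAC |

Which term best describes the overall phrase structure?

parallel double period

Four phrases in two halves: the first half (bars 27-34) ends with a half cadence, the second (measures 35–42) with a perfect authentic cadence — a large antecedent–consequent pair, i.e. a double period.
Phrase 3 begins with the same material as phrase 1, making it parallel.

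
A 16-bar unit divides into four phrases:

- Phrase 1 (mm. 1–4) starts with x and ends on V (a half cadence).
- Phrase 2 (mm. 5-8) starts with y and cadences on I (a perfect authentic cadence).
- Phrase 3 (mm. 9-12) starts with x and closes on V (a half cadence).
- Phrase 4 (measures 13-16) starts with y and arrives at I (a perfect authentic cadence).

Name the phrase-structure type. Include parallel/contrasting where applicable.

repeated period

The cadence pattern HC–PAC–HC–PAC is weak–strong twice, and phrases 3–4 restate phrases 1–2: a period heard twice, not a double period (which would end weakly at phrase 2).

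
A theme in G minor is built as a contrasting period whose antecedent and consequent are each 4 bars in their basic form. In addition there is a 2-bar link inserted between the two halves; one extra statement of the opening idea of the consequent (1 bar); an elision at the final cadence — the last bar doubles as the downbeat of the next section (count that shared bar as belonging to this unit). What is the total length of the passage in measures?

Basic contrasting period: 4 + 4 = 8 bars.
8 (basic form) + 2 (link) + 1 (extra statement) = 11.
The elision shares a bar with the next section but does not change this unit's count.

11 measures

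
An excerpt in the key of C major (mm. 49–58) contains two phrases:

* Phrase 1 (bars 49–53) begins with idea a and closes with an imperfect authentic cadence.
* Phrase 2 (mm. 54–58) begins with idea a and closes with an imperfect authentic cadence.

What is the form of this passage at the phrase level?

repeated phrase

Both phrases have the same opening (a) and the same cadence (imperfect authentic cadence): the second is a restatement, not a consequent, so this is a repeated phrase rather than a period.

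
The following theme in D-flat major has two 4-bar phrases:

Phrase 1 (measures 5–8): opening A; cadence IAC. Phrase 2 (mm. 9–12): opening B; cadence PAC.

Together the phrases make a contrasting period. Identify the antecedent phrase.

The phrase ending with the weaker cadence (imperfect authentic cadence) is the antecedent; the one ending more conclusively (perfect authentic cadence) is the consequent. The antecedent is phrase 1.

phrase 1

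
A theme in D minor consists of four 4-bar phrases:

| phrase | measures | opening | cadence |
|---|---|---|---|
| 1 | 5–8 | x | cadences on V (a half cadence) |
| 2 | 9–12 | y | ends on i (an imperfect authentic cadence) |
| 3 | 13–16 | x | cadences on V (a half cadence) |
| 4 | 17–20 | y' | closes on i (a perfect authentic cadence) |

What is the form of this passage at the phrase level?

parallel double period

Four phrases in two halves: the first half (measures 5–12) ends with an imperfect authentic cadence, the second (bars 13-20) with a perfect authentic cadence — a large antecedent–consequent pair, i.e. a double period.
Phrase 3 begins with the same material as phrase 1, making it parallel.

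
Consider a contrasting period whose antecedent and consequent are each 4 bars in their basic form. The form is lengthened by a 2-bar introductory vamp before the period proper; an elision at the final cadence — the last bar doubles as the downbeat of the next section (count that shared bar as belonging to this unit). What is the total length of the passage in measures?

Basic contrasting period: 4 + 4 = 8 bars.
8 (basic form) + 2 (introduction) = 10.
The elision shares a bar with the next section but does not change this unit's count.

10 measures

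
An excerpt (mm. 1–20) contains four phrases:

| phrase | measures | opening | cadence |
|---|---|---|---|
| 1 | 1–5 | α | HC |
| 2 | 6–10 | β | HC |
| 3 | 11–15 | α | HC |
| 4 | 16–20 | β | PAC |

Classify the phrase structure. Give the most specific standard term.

Four phrases in two halves: the first half (mm. 1-10) ends with a half cadence, the second (mm. 11–20) with a perfect authentic cadence — a large antecedent–consequent pair, i.e. a double period.
Phrase 3 begins with the same material as phrase 1, making it parallel.

parallel double period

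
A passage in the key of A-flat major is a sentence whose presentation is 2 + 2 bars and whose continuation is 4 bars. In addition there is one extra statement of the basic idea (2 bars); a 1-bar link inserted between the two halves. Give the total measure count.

Basic sentence: 2 + 2 + 4 = 8 bars.
8 (basic form) + 2 (extra statement) + 1 (link) = 11.

11 measures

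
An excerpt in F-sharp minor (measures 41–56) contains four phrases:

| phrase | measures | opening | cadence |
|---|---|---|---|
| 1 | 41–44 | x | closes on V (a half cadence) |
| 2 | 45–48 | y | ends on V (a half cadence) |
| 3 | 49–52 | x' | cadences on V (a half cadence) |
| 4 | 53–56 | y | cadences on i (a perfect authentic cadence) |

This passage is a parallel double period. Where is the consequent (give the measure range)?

measures 49–56

In a double period the four phrases pair into a large antecedent (phrases 1–2, ending half cadence) and a large consequent (phrases 3–4, ending perfect authentic cadence). The consequent spans mm. 49-56.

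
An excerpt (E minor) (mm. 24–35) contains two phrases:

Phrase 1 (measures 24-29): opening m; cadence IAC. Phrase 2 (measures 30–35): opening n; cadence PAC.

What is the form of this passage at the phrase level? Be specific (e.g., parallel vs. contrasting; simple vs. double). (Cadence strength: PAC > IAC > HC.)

contrasting period

Phrase 1 ends with an imperfect authentic cadence (weaker) and phrase 2 with a perfect authentic cadence (stronger): antecedent + consequent = a period.
The two phrases open with different material (m / n), so the period is contrasting.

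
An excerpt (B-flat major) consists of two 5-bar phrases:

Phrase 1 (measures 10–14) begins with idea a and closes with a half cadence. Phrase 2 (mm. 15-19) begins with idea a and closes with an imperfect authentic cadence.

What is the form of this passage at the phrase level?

parallel period

Phrase 1 ends with a half cadence (weaker) and phrase 2 with an imperfect authentic cadence (stronger): antecedent + consequent = a period.
The two phrases open with the same material (a / a), so the period is parallel.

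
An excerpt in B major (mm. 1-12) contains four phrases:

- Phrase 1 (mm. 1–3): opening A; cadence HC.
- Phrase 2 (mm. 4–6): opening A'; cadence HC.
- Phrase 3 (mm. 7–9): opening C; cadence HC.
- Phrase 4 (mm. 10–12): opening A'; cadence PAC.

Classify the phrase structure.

contrasting double period

Four phrases in two halves: the first half (measures 1–6) ends with a half cadence, the second (mm. 7-12) with a perfect authentic cadence — a large antecedent–consequent pair, i.e. a double period.
Phrase 3 begins with different material from phrase 1, making it contrasting.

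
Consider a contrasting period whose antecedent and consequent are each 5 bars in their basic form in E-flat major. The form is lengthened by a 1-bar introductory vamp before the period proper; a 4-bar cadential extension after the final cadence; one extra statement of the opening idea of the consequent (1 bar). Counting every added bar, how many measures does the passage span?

Basic contrasting period: 5 + 5 = 10 bars.
10 (basic form) + 1 (introduction) + 4 (cadential extension) + 1 (extra statement) = 16.

16 measures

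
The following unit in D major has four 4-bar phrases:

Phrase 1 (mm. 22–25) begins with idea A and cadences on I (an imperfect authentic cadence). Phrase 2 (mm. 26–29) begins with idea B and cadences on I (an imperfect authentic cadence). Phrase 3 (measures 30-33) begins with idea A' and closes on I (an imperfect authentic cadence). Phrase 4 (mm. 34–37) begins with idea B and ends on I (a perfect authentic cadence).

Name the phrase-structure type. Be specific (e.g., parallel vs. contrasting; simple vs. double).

Four phrases in two halves: the first half (measures 22–29) ends with an imperfect authentic cadence, the second (measures 30–37) with a perfect authentic cadence — a large antecedent–consequent pair, i.e. a double period.
Phrase 3 begins with the same material as phrase 1, making it parallel.

parallel double period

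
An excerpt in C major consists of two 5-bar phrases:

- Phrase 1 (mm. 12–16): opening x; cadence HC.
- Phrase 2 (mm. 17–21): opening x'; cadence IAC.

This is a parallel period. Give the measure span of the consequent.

The phrase ending with the weaker cadence (half cadence) is the antecedent; the one ending more conclusively (imperfect authentic cadence) is the consequent. The consequent is measures 17–21.

measures 17–21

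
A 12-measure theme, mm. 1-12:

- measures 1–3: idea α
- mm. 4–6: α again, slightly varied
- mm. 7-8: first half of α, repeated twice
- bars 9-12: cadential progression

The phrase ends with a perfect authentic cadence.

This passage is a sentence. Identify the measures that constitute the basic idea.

measures 1–3

The presentation of a sentence is the basic idea (mm. 1–3) plus its repetition (bars 4-6); the basic idea is therefore mm. 1-3.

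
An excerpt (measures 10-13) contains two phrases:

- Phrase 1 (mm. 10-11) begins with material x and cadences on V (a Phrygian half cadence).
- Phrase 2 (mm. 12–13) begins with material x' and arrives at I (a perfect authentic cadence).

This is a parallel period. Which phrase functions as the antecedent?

phrase 1

The phrase ending with the weaker cadence (Phrygian half cadence) is the antecedent; the one ending more conclusively (perfect authentic cadence) is the consequent. The antecedent is phrase 1.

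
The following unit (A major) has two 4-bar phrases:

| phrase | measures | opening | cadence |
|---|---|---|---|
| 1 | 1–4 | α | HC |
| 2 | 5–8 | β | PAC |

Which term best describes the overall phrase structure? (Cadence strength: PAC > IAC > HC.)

Phrase 1 ends with a half cadence (weaker) and phrase 2 with a perfect authentic cadence (stronger): antecedent + consequent = a period.
The two phrases open with different material (α / β), so the period is contrasting.

contrasting period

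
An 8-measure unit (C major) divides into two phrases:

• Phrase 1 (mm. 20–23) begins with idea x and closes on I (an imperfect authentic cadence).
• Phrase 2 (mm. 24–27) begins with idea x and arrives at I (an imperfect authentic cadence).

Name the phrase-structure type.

Both phrases have the same opening (x) and the same cadence (imperfect authentic cadence): the second is a restatement, not a consequent, so this is a repeated phrase rather than a period.

repeated phrase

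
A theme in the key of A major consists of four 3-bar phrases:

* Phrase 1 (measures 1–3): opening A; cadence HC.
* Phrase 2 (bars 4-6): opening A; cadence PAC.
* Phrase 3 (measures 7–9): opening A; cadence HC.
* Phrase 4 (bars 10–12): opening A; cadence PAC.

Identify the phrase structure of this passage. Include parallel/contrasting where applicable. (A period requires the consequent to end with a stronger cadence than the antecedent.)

The cadence pattern HC–PAC–HC–PAC is weak–strong twice, and phrases 3–4 restate phrases 1–2: a period heard twice, not a double period (which would end weakly at phrase 2).

repeated period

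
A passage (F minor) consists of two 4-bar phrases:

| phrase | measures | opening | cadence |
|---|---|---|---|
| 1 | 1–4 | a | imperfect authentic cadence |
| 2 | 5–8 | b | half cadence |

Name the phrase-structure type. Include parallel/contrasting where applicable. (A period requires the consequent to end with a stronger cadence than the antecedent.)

phrase group

The second phrase closes with a half cadence, which is not stronger than the first phrase's imperfect authentic cadence; without a weak→strong cadential pair there is no antecedent–consequent relationship, so this is a phrase group rather than a period.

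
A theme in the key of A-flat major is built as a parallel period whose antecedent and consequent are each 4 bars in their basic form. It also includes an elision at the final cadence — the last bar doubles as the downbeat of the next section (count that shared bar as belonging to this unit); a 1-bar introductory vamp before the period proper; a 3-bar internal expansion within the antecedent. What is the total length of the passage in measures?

12 measures

Basic parallel period: 4 + 4 = 8 bars.
8 (basic form) + 1 (introduction) + 3 (internal expansion) = 12.
The elision shares a bar with the next section but does not change this unit's count.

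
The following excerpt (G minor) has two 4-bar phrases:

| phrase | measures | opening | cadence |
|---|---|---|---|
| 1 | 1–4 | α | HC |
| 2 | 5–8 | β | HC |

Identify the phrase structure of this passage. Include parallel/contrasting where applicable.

phrase group

The second phrase closes with a half cadence, which is not stronger than the first phrase's half cadence; without a weak→strong cadential pair there is no antecedent–consequent relationship, so this is a phrase group rather than a period.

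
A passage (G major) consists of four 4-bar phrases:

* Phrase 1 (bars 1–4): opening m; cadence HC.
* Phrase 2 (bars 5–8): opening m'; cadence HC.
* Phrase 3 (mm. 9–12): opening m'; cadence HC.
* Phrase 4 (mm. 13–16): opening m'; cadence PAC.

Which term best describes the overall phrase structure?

Four phrases in two halves: the first half (bars 1–8) ends with a half cadence, the second (mm. 9–16) with a perfect authentic cadence — a large antecedent–consequent pair, i.e. a double period.
Phrase 3 begins with the same material as phrase 1, making it parallel.

parallel double period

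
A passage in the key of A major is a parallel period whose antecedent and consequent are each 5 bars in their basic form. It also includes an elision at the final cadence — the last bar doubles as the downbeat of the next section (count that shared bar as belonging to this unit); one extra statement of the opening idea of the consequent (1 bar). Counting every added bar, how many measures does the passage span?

Basic parallel period: 5 + 5 = 10 bars.
10 (basic form) + 1 (extra statement) = 11.
The elision shares a bar with the next section but does not change this unit's count.

11 measures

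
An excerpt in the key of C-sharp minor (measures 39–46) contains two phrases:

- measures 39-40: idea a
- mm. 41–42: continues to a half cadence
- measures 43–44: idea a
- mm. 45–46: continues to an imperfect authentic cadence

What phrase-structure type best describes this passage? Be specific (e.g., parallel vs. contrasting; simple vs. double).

Phrase 1 ends with a half cadence (weaker) and phrase 2 with an imperfect authentic cadence (stronger): antecedent + consequent = a period.
The two phrases open with the same material (a / a), so the period is parallel.

parallel period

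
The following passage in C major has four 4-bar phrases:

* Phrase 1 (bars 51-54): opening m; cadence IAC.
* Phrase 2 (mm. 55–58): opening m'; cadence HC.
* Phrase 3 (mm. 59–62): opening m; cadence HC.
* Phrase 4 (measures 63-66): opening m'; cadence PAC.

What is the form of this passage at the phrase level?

parallel double period

Four phrases in two halves: the first half (bars 51–58) ends with a half cadence, the second (measures 59-66) with a perfect authentic cadence — a large antecedent–consequent pair, i.e. a double period.
Phrase 3 begins with the same material as phrase 1, making it parallel.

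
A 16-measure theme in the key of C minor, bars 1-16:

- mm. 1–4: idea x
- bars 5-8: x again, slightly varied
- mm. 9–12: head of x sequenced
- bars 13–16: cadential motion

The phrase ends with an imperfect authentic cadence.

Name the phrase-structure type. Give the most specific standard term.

Basic idea (bars 1–4) + its repetition (bars 5–8) form the presentation; fragmentation and cadence (measures 9–16) form the continuation — the 16-bar whole is a sentence.

sentence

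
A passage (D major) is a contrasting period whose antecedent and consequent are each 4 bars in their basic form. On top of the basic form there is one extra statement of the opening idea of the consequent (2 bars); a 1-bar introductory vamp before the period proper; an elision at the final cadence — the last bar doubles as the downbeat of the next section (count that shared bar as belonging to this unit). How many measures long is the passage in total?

Basic contrasting period: 4 + 4 = 8 bars.
8 (basic form) + 2 (extra statement) + 1 (introduction) = 11.
The elision shares a bar with the next section but does not change this unit's count.

11 measures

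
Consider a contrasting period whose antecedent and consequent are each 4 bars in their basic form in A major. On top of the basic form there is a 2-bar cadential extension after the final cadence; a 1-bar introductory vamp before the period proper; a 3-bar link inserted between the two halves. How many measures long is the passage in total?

Basic contrasting period: 4 + 4 = 8 bars.
8 (basic form) + 2 (cadential extension) + 1 (introduction) + 3 (link) = 14.

14 measures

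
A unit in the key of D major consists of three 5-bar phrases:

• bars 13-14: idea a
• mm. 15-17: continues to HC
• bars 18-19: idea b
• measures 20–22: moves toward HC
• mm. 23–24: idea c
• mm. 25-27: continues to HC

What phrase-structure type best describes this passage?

phrase group

The final phrase closes with a half cadence, which is not stronger than the preceding half cadence; the 3 phrases lack an overall antecedent–consequent design and so form a phrase group.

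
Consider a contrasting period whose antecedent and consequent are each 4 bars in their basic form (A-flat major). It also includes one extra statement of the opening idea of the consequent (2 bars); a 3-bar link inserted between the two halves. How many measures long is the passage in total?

13 measures

Basic contrasting period: 4 + 4 = 8 bars.
8 (basic form) + 2 (extra statement) + 3 (link) = 13.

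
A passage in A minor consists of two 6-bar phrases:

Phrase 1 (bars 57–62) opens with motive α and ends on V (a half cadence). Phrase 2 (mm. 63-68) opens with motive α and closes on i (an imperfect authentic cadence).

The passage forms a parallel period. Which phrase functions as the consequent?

phrase 2

The phrase ending with the weaker cadence (half cadence) is the antecedent; the one ending more conclusively (imperfect authentic cadence) is the consequent. The consequent is phrase 2.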